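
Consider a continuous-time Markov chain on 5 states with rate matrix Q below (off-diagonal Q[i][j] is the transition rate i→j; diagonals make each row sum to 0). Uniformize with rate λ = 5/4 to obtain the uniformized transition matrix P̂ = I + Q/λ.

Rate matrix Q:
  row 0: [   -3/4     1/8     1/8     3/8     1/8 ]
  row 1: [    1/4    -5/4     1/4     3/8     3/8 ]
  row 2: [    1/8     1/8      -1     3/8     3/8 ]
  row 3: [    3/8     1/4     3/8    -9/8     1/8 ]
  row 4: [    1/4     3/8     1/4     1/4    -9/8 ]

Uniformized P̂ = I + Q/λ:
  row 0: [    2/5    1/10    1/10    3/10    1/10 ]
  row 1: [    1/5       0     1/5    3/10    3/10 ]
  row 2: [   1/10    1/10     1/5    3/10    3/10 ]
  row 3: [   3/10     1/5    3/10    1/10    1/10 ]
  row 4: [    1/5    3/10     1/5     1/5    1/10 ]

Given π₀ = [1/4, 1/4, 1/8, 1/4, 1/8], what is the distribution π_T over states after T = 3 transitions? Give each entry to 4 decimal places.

π = [0.2550, 0.1419, 0.1979, 0.2365, 0.1688]

t=0: π = [0.2500, 0.2500, 0.1250, 0.2500, 0.1250]
t=1: π = [0.2625, 0.1250, 0.2000, 0.2375, 0.1750]
t=2: π = [0.2563, 0.1463, 0.1975, 0.2350, 0.1650]
t=3: π = [0.2550, 0.1419, 0.1979, 0.2365, 0.1688]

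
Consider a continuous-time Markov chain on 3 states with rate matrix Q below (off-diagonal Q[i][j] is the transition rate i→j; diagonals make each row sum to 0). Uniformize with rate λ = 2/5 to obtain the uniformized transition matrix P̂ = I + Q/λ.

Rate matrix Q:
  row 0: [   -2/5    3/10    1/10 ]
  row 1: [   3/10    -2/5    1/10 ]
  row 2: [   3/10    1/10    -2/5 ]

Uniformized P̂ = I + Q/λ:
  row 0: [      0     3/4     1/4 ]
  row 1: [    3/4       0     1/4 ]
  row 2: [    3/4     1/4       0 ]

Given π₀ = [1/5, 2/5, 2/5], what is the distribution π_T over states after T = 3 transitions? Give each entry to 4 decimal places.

t=0: π = [0.2000, 0.4000, 0.4000]
t=1: π = [0.6000, 0.2500, 0.1500]
t=2: π = [0.3000, 0.4875, 0.2125]
t=3: π = [0.5250, 0.2781, 0.1969]

π = [0.5250, 0.2781, 0.1969]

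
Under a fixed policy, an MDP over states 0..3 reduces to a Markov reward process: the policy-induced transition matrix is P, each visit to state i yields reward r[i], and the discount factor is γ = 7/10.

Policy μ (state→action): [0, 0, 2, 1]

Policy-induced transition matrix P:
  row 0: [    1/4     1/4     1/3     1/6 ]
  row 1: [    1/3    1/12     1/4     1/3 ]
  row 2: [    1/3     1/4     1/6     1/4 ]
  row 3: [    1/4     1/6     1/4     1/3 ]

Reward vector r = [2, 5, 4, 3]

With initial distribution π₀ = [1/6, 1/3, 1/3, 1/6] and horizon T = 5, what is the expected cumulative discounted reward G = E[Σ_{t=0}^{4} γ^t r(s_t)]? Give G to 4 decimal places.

G = 9.7429

t=0: π = [0.1667, 0.3333, 0.3333, 0.1667], E[r] = 3.8333, γ^t·E[r] = 3.833333, running G = 3.833333
t=1: π = [0.3056, 0.1806, 0.2361, 0.2778], E[r] = 3.2917, γ^t·E[r] = 2.304167, running G = 6.137500
t=2: π = [0.2847, 0.1968, 0.2558, 0.2627], E[r] = 3.3646, γ^t·E[r] = 1.648646, running G = 7.786146
t=3: π = [0.2877, 0.1953, 0.2524, 0.2646], E[r] = 3.3553, γ^t·E[r] = 1.150876, running G = 8.937022
t=4: π = [0.2873, 0.1954, 0.2529, 0.2643], E[r] = 3.3564, γ^t·E[r] = 0.805880, running G = 9.742902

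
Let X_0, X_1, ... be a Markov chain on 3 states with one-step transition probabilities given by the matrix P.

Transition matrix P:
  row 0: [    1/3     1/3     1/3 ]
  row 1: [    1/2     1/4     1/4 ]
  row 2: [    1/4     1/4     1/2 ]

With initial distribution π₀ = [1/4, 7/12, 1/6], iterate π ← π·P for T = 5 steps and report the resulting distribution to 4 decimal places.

t=0: π = [0.2500, 0.5833, 0.1667]
t=1: π = [0.4167, 0.2708, 0.3125]
t=2: π = [0.3524, 0.2847, 0.3628]
t=3: π = [0.3505, 0.2794, 0.3701]
t=4: π = [0.3491, 0.2792, 0.3717]
t=5: π = [0.3489, 0.2791, 0.3720]

π = [0.3489, 0.2791, 0.3720]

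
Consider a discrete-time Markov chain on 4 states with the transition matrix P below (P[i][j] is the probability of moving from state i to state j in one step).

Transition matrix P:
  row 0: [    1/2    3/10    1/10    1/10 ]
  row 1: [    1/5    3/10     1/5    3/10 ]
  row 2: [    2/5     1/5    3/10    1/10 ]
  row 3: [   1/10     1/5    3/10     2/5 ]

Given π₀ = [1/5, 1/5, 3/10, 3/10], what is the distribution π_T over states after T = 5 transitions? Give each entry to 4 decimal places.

t=0: π = [0.2000, 0.2000, 0.3000, 0.3000]
t=1: π = [0.2900, 0.2400, 0.2400, 0.2300]
t=2: π = [0.3120, 0.2530, 0.2180, 0.2170]
t=3: π = [0.3155, 0.2565, 0.2123, 0.2157]
t=4: π = [0.3155, 0.2572, 0.2113, 0.2160]
t=5: π = [0.3153, 0.2573, 0.2112, 0.2162]

π = [0.3153, 0.2573, 0.2112, 0.2162]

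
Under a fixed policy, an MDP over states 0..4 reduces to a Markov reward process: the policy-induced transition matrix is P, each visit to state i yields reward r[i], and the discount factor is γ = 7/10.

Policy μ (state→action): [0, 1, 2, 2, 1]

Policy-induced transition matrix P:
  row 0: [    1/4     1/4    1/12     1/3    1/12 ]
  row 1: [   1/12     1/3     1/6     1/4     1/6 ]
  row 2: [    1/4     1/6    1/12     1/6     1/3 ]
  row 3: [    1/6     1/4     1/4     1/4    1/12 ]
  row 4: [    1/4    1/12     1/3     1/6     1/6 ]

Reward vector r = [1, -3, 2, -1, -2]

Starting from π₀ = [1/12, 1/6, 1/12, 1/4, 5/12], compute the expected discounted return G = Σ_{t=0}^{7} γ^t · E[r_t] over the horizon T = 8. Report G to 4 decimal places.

t=0: π = [0.0833, 0.1667, 0.0833, 0.2500, 0.4167], E[r] = -1.3333, γ^t·E[r] = -1.333333, running G = -1.333333
t=1: π = [0.2014, 0.1875, 0.2431, 0.2153, 0.1528], E[r] = -0.3958, γ^t·E[r] = -0.277083, running G = -1.610417
t=2: π = [0.2008, 0.2199, 0.1730, 0.2338, 0.1725], E[r] = -0.6916, γ^t·E[r] = -0.338860, running G = -1.949277
t=3: π = [0.1939, 0.2252, 0.1837, 0.2379, 0.1593], E[r] = -0.6707, γ^t·E[r] = -0.230040, running G = -2.179316
t=4: π = [0.1926, 0.2269, 0.1816, 0.2376, 0.1613], E[r] = -0.6851, γ^t·E[r] = -0.164492, running G = -2.343808
t=5: π = [0.1924, 0.2269, 0.1822, 0.2375, 0.1611], E[r] = -0.6836, γ^t·E[r] = -0.114893, running G = -2.458701
t=6: π = [0.1924, 0.2269, 0.1821, 0.2374, 0.1612], E[r] = -0.6839, γ^t·E[r] = -0.080461, running G = -2.539162
t=7: π = [0.1924, 0.2269, 0.1821, 0.2374, 0.1612], E[r] = -0.6838, γ^t·E[r] = -0.056313, running G = -2.595475

G = -2.5955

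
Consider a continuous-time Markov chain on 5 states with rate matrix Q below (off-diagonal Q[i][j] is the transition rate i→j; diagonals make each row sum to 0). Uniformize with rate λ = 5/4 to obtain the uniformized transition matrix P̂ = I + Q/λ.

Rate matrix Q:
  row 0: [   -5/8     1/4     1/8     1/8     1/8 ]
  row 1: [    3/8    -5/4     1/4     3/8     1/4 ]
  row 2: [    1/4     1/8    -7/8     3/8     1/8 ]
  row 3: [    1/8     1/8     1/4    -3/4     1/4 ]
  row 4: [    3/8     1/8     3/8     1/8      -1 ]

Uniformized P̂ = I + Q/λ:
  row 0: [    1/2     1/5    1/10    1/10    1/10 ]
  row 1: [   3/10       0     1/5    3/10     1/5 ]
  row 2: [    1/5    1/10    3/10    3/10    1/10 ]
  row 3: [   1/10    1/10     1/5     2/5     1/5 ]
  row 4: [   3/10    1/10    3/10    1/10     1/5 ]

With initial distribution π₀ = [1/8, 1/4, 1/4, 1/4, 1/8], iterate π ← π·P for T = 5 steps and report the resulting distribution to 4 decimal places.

π = [0.2895, 0.1171, 0.2070, 0.2360, 0.1504]

t=0: π = [0.1250, 0.2500, 0.2500, 0.2500, 0.1250]
t=1: π = [0.2500, 0.0875, 0.2250, 0.2750, 0.1625]
t=2: π = [0.2725, 0.1163, 0.2138, 0.2450, 0.1525]
t=3: π = [0.2841, 0.1156, 0.2094, 0.2395, 0.1514]
t=4: π = [0.2880, 0.1169, 0.2077, 0.2369, 0.1507]
t=5: π = [0.2895, 0.1171, 0.2070, 0.2360, 0.1504]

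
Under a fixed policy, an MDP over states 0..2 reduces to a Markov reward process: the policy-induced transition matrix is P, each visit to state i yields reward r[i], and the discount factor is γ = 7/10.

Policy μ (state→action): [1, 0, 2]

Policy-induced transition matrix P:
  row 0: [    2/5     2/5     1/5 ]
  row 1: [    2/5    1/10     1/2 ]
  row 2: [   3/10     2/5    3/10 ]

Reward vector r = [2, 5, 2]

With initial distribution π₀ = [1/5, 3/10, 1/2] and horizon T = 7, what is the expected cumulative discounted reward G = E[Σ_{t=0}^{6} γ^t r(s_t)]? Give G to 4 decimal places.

t=0: π = [0.2000, 0.3000, 0.5000], E[r] = 2.9000, γ^t·E[r] = 2.900000, running G = 2.900000
t=1: π = [0.3500, 0.3100, 0.3400], E[r] = 2.9300, γ^t·E[r] = 2.051000, running G = 4.951000
t=2: π = [0.3660, 0.3070, 0.3270], E[r] = 2.9210, γ^t·E[r] = 1.431290, running G = 6.382290
t=3: π = [0.3673, 0.3079, 0.3248], E[r] = 2.9237, γ^t·E[r] = 1.002829, running G = 7.385119
t=4: π = [0.3675, 0.3076, 0.3249], E[r] = 2.9229, γ^t·E[r] = 0.701786, running G = 8.086905
t=5: π = [0.3675, 0.3077, 0.3248], E[r] = 2.9231, γ^t·E[r] = 0.491291, running G = 8.578196
t=6: π = [0.3675, 0.3077, 0.3248], E[r] = 2.9231, γ^t·E[r] = 0.343895, running G = 8.922091

G = 8.9221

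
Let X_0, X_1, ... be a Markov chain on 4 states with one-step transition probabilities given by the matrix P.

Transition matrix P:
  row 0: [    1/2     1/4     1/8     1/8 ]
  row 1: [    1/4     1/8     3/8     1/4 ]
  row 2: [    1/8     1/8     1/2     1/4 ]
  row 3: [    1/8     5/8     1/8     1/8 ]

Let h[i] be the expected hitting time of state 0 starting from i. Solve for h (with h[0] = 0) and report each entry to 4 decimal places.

h = [0.0000, 5.6629, 6.4719, 6.1124]

First-step conditioning: h[0] = 0; for i ≠ 0, h[i] = 1 + Σ_k P[i][k]·h[k].
  h[1] = 1 + 1/8·h[1] + 3/8·h[2] + 1/4·h[3]
  h[2] = 1 + 1/8·h[1] + 1/2·h[2] + 1/4·h[3]
  h[3] = 1 + 5/8·h[1] + 1/8·h[2] + 1/8·h[3]
Solving the 3×3 linear system over states ≠ 0 gives exactly h = [0, 504/89, 576/89, 544/89] (h[0] = 0 is the target).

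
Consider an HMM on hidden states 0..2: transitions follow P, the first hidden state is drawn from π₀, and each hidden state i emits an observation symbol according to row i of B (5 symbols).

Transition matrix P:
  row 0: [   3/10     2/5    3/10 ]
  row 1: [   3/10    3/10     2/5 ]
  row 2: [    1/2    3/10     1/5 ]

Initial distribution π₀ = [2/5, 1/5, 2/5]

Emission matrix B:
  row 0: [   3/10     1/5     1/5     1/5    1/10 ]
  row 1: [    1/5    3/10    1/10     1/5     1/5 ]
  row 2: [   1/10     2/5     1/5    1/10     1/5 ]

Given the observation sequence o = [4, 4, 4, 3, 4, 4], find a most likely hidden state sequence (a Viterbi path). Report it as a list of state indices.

path = [2, 1, 2, 0, 1, 2]

t=0: δ = [4.000e-02, 4.000e-02, 8.000e-02]  (obs o_0=4)
t=1: δ = [4.000e-03, 4.800e-03, 3.200e-03]  ψ = [2, 2, 1]  (obs o_1=4)
t=2: δ = [1.600e-04, 3.200e-04, 3.840e-04]  ψ = [2, 0, 1]  (obs o_2=4)
t=3: δ = [3.840e-05, 2.304e-05, 1.280e-05]  ψ = [2, 2, 1]  (obs o_3=3)
t=4: δ = [1.152e-06, 3.072e-06, 2.304e-06]  ψ = [0, 0, 0]  (obs o_4=4)
t=5: δ = [1.152e-07, 1.843e-07, 2.458e-07]  ψ = [2, 1, 1]  (obs o_5=4)
backtrack: best end state = 2; path = [2, 1, 2, 0, 1, 2]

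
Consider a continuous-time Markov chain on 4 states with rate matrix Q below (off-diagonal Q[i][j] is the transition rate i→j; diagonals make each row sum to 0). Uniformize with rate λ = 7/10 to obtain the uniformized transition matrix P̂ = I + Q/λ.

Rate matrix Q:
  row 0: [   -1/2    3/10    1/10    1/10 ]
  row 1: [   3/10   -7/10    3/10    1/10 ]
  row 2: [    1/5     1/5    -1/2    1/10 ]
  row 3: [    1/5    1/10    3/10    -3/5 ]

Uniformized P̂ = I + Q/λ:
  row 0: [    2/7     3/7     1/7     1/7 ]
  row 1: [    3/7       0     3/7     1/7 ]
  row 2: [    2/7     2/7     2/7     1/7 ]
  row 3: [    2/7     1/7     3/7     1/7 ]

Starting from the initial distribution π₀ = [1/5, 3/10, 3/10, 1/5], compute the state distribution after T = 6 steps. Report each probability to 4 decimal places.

π = [0.3202, 0.2421, 0.2948, 0.1429]

t=0: π = [0.2000, 0.3000, 0.3000, 0.2000]
t=1: π = [0.3286, 0.2000, 0.3286, 0.1429]
t=2: π = [0.3143, 0.2551, 0.2878, 0.1429]
t=3: π = [0.3222, 0.2373, 0.2977, 0.1429]
t=4: π = [0.3196, 0.2435, 0.2940, 0.1429]
t=5: π = [0.3205, 0.2414, 0.2953, 0.1429]
t=6: π = [0.3202, 0.2421, 0.2948, 0.1429]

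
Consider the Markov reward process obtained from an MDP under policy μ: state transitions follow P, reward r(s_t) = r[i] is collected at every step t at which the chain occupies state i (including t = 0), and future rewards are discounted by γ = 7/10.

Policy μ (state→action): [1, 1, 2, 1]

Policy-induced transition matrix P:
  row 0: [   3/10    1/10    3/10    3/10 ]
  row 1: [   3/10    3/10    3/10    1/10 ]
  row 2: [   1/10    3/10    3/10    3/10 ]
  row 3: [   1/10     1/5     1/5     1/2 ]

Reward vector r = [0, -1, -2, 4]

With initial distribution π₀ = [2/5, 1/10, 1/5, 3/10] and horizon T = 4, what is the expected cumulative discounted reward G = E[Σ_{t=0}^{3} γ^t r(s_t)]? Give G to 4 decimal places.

G = 1.5940

t=0: π = [0.4000, 0.1000, 0.2000, 0.3000], E[r] = 0.7000, γ^t·E[r] = 0.700000, running G = 0.700000
t=1: π = [0.2000, 0.1900, 0.2700, 0.3400], E[r] = 0.6300, γ^t·E[r] = 0.441000, running G = 1.141000
t=2: π = [0.1780, 0.2260, 0.2660, 0.3300], E[r] = 0.5620, γ^t·E[r] = 0.275380, running G = 1.416380
t=3: π = [0.1808, 0.2314, 0.2670, 0.3208], E[r] = 0.5178, γ^t·E[r] = 0.177605, running G = 1.593985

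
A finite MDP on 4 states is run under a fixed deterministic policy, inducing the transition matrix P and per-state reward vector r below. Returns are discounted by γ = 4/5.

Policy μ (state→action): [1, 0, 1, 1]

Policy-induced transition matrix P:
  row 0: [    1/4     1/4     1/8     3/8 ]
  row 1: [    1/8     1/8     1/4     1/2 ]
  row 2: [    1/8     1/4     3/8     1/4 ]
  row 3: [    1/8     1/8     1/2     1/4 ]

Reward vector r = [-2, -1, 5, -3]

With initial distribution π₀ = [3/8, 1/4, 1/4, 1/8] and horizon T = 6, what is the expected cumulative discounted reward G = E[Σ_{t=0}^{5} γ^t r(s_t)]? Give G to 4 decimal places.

t=0: π = [0.3750, 0.2500, 0.2500, 0.1250], E[r] = -0.1250, γ^t·E[r] = -0.125000, running G = -0.125000
t=1: π = [0.1719, 0.2031, 0.2656, 0.3594], E[r] = -0.2969, γ^t·E[r] = -0.237500, running G = -0.362500
t=2: π = [0.1465, 0.1797, 0.3516, 0.3223], E[r] = 0.3184, γ^t·E[r] = 0.203750, running G = -0.158750
t=3: π = [0.1433, 0.1873, 0.3562, 0.3132], E[r] = 0.3674, γ^t·E[r] = 0.188125, running G = 0.029375
t=4: π = [0.1429, 0.1874, 0.3549, 0.3147], E[r] = 0.3571, γ^t·E[r] = 0.146288, running G = 0.175663
t=5: π = [0.1429, 0.1872, 0.3552, 0.3147], E[r] = 0.3588, γ^t·E[r] = 0.117566, running G = 0.293229

G = 0.2932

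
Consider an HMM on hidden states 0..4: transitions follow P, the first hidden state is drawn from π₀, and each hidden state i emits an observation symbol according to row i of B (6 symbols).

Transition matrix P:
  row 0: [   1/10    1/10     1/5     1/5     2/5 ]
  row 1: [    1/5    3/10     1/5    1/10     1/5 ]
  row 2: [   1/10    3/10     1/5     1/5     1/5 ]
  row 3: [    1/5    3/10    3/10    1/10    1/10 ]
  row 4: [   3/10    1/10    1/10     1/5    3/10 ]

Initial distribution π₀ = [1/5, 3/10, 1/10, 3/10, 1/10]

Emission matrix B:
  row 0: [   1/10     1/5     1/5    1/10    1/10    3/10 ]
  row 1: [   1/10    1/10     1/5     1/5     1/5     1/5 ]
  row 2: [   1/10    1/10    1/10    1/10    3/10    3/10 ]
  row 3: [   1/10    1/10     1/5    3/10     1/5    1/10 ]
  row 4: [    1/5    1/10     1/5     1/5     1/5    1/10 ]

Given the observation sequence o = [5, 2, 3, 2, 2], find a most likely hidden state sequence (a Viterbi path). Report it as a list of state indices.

path = [0, 4, 4, 0, 4]

t=0: δ = [6.000e-02, 6.000e-02, 3.000e-02, 3.000e-02, 1.000e-02]  (obs o_0=5)
t=1: δ = [2.400e-03, 3.600e-03, 1.200e-03, 2.400e-03, 4.800e-03]  ψ = [1, 1, 0, 0, 0]  (obs o_1=2)
t=2: δ = [1.440e-04, 2.160e-04, 7.200e-05, 2.880e-04, 2.880e-04]  ψ = [4, 1, 1, 4, 4]  (obs o_2=3)
t=3: δ = [1.728e-05, 1.728e-05, 8.640e-06, 1.152e-05, 1.728e-05]  ψ = [4, 3, 3, 4, 4]  (obs o_3=2)
t=4: δ = [1.037e-06, 1.037e-06, 3.456e-07, 6.912e-07, 1.382e-06]  ψ = [4, 1, 0, 0, 0]  (obs o_4=2)
backtrack: best end state = 4; path = [0, 4, 4, 0, 4]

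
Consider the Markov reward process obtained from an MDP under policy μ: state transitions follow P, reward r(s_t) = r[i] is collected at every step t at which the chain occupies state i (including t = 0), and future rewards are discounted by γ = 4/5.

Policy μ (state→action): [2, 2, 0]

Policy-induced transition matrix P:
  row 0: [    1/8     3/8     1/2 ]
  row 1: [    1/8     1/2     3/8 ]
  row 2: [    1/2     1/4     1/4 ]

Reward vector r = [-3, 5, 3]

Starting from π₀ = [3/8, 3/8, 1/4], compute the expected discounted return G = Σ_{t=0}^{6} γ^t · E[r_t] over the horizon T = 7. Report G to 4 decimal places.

G = 8.1492

t=0: π = [0.3750, 0.3750, 0.2500], E[r] = 1.5000, γ^t·E[r] = 1.500000, running G = 1.500000
t=1: π = [0.2188, 0.3906, 0.3906], E[r] = 2.4688, γ^t·E[r] = 1.975000, running G = 3.475000
t=2: π = [0.2715, 0.3750, 0.3535], E[r] = 2.1211, γ^t·E[r] = 1.357500, running G = 4.832500
t=3: π = [0.2576, 0.3777, 0.3647], E[r] = 2.2100, γ^t·E[r] = 1.131500, running G = 5.964000
t=4: π = [0.2618, 0.3766, 0.3616], E[r] = 2.1826, γ^t·E[r] = 0.893975, running G = 6.857975
t=5: π = [0.2606, 0.3769, 0.3625], E[r] = 2.1901, γ^t·E[r] = 0.717668, running G = 7.575643
t=6: π = [0.2609, 0.3768, 0.3623], E[r] = 2.1879, γ^t·E[r] = 0.573549, running G = 8.149191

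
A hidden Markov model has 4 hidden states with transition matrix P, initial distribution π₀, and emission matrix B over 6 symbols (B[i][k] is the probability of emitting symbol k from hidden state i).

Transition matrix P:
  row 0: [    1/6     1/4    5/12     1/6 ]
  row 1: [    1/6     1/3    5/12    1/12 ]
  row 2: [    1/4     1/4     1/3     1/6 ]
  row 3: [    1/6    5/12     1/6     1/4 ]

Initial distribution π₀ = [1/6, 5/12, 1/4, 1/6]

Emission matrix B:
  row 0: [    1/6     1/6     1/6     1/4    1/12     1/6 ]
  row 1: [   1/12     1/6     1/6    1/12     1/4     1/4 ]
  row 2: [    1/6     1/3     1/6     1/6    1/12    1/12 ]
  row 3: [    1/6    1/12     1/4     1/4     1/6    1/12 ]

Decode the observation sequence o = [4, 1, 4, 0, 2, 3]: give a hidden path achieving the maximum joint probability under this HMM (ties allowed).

path = [1, 2, 1, 2, 2, 0]

t=0: δ = [1.389e-02, 1.042e-01, 2.083e-02, 2.778e-02]  (obs o_0=4)
t=1: δ = [2.894e-03, 5.787e-03, 1.447e-02, 7.234e-04]  ψ = [1, 1, 1, 1]  (obs o_1=1)
t=2: δ = [3.014e-04, 9.042e-04, 4.019e-04, 4.019e-04]  ψ = [2, 2, 2, 2]  (obs o_2=4)
t=3: δ = [2.512e-05, 2.512e-05, 6.279e-05, 1.674e-05]  ψ = [1, 1, 1, 3]  (obs o_3=0)
t=4: δ = [2.616e-06, 2.616e-06, 3.489e-06, 2.616e-06]  ψ = [2, 2, 2, 2]  (obs o_4=2)
t=5: δ = [2.180e-07, 9.085e-08, 1.938e-07, 1.635e-07]  ψ = [2, 3, 2, 3]  (obs o_5=3)
backtrack: best end state = 0; path = [1, 2, 1, 2, 2, 0]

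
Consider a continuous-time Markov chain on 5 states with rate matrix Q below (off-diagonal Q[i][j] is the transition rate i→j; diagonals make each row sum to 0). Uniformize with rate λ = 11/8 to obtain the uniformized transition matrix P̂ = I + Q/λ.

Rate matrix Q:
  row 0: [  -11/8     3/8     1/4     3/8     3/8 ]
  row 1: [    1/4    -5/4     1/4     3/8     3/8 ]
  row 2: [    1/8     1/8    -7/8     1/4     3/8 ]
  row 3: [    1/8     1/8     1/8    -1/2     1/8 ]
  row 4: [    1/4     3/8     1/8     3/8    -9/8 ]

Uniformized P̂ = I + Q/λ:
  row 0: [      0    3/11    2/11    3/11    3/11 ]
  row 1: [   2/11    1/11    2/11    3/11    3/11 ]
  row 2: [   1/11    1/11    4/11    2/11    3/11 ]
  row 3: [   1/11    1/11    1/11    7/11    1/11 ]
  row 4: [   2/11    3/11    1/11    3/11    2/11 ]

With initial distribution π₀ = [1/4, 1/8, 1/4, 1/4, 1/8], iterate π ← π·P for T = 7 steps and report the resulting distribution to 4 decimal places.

t=0: π = [0.2500, 0.1250, 0.2500, 0.2500, 0.1250]
t=1: π = [0.0909, 0.1591, 0.1932, 0.3409, 0.2159]
t=2: π = [0.1167, 0.1467, 0.1663, 0.3791, 0.1911]
t=3: π = [0.1110, 0.1469, 0.1602, 0.3955, 0.1864]
t=4: π = [0.1111, 0.1450, 0.1580, 0.4020, 0.1839]
t=5: π = [0.1107, 0.1445, 0.1573, 0.4045, 0.1829]
t=6: π = [0.1106, 0.1443, 0.1570, 0.4055, 0.1825]
t=7: π = [0.1106, 0.1442, 0.1569, 0.4059, 0.1824]

π = [0.1106, 0.1442, 0.1569, 0.4059, 0.1824]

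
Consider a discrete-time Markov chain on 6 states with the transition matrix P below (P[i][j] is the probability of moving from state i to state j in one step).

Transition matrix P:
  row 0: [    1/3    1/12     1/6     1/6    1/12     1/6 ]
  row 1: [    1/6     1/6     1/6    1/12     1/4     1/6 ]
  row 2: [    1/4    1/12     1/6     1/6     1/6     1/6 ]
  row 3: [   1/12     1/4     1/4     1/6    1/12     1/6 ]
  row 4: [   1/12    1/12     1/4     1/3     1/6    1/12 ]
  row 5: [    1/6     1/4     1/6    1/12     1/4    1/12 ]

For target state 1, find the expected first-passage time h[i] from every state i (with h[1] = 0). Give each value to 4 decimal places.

First-step conditioning: h[1] = 0; for i ≠ 1, h[i] = 1 + Σ_k P[i][k]·h[k].
  h[0] = 1 + 1/3·h[0] + 1/6·h[2] + 1/6·h[3] + 1/12·h[4] + 1/6·h[5]
  h[2] = 1 + 1/4·h[0] + 1/6·h[2] + 1/6·h[3] + 1/6·h[4] + 1/6·h[5]
  h[3] = 1 + 1/12·h[0] + 1/4·h[2] + 1/6·h[3] + 1/12·h[4] + 1/6·h[5]
  h[4] = 1 + 1/12·h[0] + 1/4·h[2] + 1/3·h[3] + 1/6·h[4] + 1/12·h[5]
  h[5] = 1 + 1/6·h[0] + 1/6·h[2] + 1/12·h[3] + 1/4·h[4] + 1/12·h[5]
Solving the 5×5 linear system over states ≠ 1 gives exactly h = [82788/11323, 0, 82668/11323, 68980/11323, 81348/11323, 70892/11323] (h[1] = 0 is the target).

h = [7.3115, 0.0000, 7.3009, 6.0920, 7.1843, 6.2609]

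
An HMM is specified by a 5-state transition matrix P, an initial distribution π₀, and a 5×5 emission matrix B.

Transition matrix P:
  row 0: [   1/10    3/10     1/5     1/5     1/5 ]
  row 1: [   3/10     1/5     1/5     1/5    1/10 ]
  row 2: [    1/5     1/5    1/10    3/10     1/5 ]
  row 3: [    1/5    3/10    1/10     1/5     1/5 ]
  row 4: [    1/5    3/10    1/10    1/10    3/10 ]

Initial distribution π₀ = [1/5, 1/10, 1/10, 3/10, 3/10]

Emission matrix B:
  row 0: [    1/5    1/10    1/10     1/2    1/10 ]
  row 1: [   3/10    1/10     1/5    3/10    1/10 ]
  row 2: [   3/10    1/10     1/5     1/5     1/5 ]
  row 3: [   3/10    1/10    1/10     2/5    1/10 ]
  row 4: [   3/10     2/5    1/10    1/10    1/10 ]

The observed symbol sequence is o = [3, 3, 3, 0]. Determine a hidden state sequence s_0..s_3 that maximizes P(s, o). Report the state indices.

path = [3, 1, 0, 1]

t=0: δ = [1.000e-01, 3.000e-02, 2.000e-02, 1.200e-01, 3.000e-02]  (obs o_0=3)
t=1: δ = [1.200e-02, 1.080e-02, 4.000e-03, 9.600e-03, 2.400e-03]  ψ = [3, 3, 0, 3, 3]  (obs o_1=3)
t=2: δ = [1.620e-03, 1.080e-03, 4.800e-04, 9.600e-04, 2.400e-04]  ψ = [1, 0, 0, 0, 0]  (obs o_2=3)
t=3: δ = [6.480e-05, 1.458e-04, 9.720e-05, 9.720e-05, 9.720e-05]  ψ = [1, 0, 0, 0, 0]  (obs o_3=0)
backtrack: best end state = 1; path = [3, 1, 0, 1]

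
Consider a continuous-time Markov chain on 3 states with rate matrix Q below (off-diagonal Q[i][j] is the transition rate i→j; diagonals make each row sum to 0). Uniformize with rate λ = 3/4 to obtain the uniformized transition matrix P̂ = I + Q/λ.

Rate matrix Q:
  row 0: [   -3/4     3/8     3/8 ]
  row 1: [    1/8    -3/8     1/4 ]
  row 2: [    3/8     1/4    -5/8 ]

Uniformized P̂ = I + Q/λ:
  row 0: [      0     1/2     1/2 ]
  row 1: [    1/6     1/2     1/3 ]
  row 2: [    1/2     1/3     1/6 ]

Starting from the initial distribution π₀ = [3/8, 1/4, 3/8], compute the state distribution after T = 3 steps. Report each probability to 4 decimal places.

π = [0.2321, 0.4473, 0.3206]

t=0: π = [0.3750, 0.2500, 0.3750]
t=1: π = [0.2292, 0.4375, 0.3333]
t=2: π = [0.2396, 0.4444, 0.3160]
t=3: π = [0.2321, 0.4473, 0.3206]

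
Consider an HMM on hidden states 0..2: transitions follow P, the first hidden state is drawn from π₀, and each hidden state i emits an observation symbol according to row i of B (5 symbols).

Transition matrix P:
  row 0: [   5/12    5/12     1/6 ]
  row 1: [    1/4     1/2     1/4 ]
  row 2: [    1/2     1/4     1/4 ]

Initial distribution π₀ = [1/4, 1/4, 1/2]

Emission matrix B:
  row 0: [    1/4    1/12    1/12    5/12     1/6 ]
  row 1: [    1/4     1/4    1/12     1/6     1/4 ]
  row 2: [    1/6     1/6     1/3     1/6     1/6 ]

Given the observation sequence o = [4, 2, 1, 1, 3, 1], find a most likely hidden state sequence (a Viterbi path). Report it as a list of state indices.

path = [2, 2, 1, 1, 0, 1]

t=0: δ = [4.167e-02, 6.250e-02, 8.333e-02]  (obs o_0=4)
t=1: δ = [3.472e-03, 2.604e-03, 6.944e-03]  ψ = [2, 1, 2]  (obs o_1=2)
t=2: δ = [2.894e-04, 4.340e-04, 2.894e-04]  ψ = [2, 2, 2]  (obs o_2=1)
t=3: δ = [1.206e-05, 5.425e-05, 1.808e-05]  ψ = [2, 1, 1]  (obs o_3=1)
t=4: δ = [5.651e-06, 4.521e-06, 2.261e-06]  ψ = [1, 1, 1]  (obs o_4=3)
t=5: δ = [1.962e-07, 5.887e-07, 1.884e-07]  ψ = [0, 0, 1]  (obs o_5=1)
backtrack: best end state = 1; path = [2, 2, 1, 1, 0, 1]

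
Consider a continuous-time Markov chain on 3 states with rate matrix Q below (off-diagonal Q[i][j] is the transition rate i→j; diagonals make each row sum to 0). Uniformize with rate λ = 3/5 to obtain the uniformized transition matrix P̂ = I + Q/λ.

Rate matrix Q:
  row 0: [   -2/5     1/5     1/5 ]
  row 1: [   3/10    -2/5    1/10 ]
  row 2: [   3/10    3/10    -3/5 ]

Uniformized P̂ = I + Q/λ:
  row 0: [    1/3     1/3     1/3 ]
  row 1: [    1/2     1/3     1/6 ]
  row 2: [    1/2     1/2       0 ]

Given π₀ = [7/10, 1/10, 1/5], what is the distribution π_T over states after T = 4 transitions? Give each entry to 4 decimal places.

t=0: π = [0.7000, 0.1000, 0.2000]
t=1: π = [0.3833, 0.3667, 0.2500]
t=2: π = [0.4361, 0.3750, 0.1889]
t=3: π = [0.4273, 0.3648, 0.2079]
t=4: π = [0.4288, 0.3680, 0.2032]

π = [0.4288, 0.3680, 0.2032]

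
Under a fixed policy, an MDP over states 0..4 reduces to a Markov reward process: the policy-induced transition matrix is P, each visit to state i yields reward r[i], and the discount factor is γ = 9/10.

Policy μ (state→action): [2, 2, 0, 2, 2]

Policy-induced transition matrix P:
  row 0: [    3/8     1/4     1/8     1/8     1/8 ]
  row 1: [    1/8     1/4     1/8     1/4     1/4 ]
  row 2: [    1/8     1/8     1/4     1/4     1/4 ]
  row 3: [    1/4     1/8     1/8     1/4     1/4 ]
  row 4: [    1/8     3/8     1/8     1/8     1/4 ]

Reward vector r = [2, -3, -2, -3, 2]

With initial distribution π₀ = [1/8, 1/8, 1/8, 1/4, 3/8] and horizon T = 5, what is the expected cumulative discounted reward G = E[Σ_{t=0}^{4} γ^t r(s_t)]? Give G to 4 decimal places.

G = -2.6752

t=0: π = [0.1250, 0.1250, 0.1250, 0.2500, 0.3750], E[r] = -0.3750, γ^t·E[r] = -0.375000, running G = -0.375000
t=1: π = [0.1875, 0.2500, 0.1406, 0.1875, 0.2344], E[r] = -0.7500, γ^t·E[r] = -0.675000, running G = -1.050000
t=2: π = [0.1953, 0.2383, 0.1426, 0.1973, 0.2266], E[r] = -0.7480, γ^t·E[r] = -0.605918, running G = -1.655918
t=3: π = [0.1985, 0.2358, 0.1428, 0.1973, 0.2256], E[r] = -0.7368, γ^t·E[r] = -0.537139, running G = -2.193057
t=4: π = [0.1993, 0.2357, 0.1429, 0.1970, 0.2252], E[r] = -0.7348, γ^t·E[r] = -0.482104, running G = -2.675161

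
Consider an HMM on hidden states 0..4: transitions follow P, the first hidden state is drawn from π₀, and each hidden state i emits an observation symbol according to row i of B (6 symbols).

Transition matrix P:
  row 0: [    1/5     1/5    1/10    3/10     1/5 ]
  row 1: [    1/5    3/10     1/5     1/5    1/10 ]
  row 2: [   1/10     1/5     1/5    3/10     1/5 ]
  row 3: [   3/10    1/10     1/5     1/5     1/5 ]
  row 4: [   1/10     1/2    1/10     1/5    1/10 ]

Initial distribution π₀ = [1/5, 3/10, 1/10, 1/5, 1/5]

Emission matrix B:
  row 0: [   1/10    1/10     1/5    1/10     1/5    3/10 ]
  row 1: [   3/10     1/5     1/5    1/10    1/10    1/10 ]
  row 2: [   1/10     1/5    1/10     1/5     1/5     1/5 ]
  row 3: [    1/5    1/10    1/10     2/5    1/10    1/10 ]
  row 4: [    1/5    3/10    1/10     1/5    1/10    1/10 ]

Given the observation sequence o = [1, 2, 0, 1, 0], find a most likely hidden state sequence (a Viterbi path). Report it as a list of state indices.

t=0: δ = [2.000e-02, 6.000e-02, 2.000e-02, 2.000e-02, 6.000e-02]  (obs o_0=1)
t=1: δ = [2.400e-03, 6.000e-03, 1.200e-03, 1.200e-03, 6.000e-04]  ψ = [1, 4, 1, 1, 1]  (obs o_1=2)
t=2: δ = [1.200e-04, 5.400e-04, 1.200e-04, 2.400e-04, 1.200e-04]  ψ = [1, 1, 1, 1, 1]  (obs o_2=0)
t=3: δ = [1.080e-05, 3.240e-05, 2.160e-05, 1.080e-05, 1.620e-05]  ψ = [1, 1, 1, 1, 1]  (obs o_3=1)
t=4: δ = [6.480e-07, 2.916e-06, 6.480e-07, 1.296e-06, 8.640e-07]  ψ = [1, 1, 1, 1, 2]  (obs o_4=0)
backtrack: best end state = 1; path = [4, 1, 1, 1, 1]

path = [4, 1, 1, 1, 1]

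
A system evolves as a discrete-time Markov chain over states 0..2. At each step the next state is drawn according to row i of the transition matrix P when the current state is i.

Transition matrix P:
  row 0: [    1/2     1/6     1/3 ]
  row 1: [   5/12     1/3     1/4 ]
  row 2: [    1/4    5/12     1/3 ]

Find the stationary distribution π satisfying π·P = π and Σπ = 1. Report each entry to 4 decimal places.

π = [0.3984, 0.2927, 0.3089]

Balance equations π_j = Σ_i π_i·P[i][j]:
  π_0 = 1/2·π_0 + 5/12·π_1 + 1/4·π_2
  π_1 = 1/6·π_0 + 1/3·π_1 + 5/12·π_2
  normalize: π_0 + π_1 + π_2 = 1
Solving the linear system gives exactly π = [49/123, 12/41, 38/123].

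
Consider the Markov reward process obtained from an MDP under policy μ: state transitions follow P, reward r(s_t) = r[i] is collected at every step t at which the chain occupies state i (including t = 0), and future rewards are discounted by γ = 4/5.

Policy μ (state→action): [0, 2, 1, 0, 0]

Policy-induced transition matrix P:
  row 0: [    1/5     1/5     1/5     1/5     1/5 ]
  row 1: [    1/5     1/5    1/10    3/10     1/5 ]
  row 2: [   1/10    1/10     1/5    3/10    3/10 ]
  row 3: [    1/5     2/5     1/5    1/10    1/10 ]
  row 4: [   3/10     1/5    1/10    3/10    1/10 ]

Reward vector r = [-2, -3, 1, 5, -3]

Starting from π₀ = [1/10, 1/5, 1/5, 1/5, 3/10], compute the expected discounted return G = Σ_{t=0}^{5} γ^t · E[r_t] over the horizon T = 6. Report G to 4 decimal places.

G = -1.2245

t=0: π = [0.1000, 0.2000, 0.2000, 0.2000, 0.3000], E[r] = -0.5000, γ^t·E[r] = -0.500000, running G = -0.500000
t=1: π = [0.2100, 0.2200, 0.1500, 0.2500, 0.1700], E[r] = -0.1900, γ^t·E[r] = -0.152000, running G = -0.652000
t=2: π = [0.2020, 0.2350, 0.1610, 0.2290, 0.1730], E[r] = -0.3220, γ^t·E[r] = -0.206080, running G = -0.858080
t=3: π = [0.2012, 0.2297, 0.1592, 0.2340, 0.1759], E[r] = -0.2900, γ^t·E[r] = -0.148480, running G = -1.006560
t=4: π = [0.2017, 0.2309, 0.1594, 0.2331, 0.1749], E[r] = -0.2959, γ^t·E[r] = -0.121213, running G = -1.127773
t=5: π = [0.2015, 0.2307, 0.1594, 0.2332, 0.1751], E[r] = -0.2950, γ^t·E[r] = -0.096678, running G = -1.224451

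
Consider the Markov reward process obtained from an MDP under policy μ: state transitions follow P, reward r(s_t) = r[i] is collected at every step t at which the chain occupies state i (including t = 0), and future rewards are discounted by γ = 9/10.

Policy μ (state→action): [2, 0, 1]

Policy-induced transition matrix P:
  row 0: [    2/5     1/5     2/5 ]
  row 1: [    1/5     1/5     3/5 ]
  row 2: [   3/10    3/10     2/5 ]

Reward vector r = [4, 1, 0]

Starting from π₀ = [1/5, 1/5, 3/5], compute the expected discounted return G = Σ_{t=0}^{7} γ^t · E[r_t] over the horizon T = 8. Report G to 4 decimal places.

t=0: π = [0.2000, 0.2000, 0.6000], E[r] = 1.0000, γ^t·E[r] = 1.000000, running G = 1.000000
t=1: π = [0.3000, 0.2600, 0.4400], E[r] = 1.4600, γ^t·E[r] = 1.314000, running G = 2.314000
t=2: π = [0.3040, 0.2440, 0.4520], E[r] = 1.4600, γ^t·E[r] = 1.182600, running G = 3.496600
t=3: π = [0.3060, 0.2452, 0.4488], E[r] = 1.4692, γ^t·E[r] = 1.071047, running G = 4.567647
t=4: π = [0.3061, 0.2449, 0.4490], E[r] = 1.4692, γ^t·E[r] = 0.963942, running G = 5.531589
t=5: π = [0.3061, 0.2449, 0.4490], E[r] = 1.4694, γ^t·E[r] = 0.867657, running G = 6.399245
t=6: π = [0.3061, 0.2449, 0.4490], E[r] = 1.4694, γ^t·E[r] = 0.780891, running G = 7.180136
t=7: π = [0.3061, 0.2449, 0.4490], E[r] = 1.4694, γ^t·E[r] = 0.702804, running G = 7.882940

G = 7.8829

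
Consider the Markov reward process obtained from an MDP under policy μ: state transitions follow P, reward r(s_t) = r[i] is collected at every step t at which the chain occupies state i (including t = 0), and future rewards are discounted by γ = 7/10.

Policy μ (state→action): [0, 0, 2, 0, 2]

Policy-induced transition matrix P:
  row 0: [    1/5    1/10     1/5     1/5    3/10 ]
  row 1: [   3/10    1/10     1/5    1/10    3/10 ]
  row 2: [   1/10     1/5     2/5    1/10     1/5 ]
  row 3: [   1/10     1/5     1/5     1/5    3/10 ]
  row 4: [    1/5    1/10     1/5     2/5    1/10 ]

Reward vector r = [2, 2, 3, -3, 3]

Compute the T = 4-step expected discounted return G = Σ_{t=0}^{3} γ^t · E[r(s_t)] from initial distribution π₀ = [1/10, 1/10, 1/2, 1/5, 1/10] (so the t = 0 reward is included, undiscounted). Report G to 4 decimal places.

t=0: π = [0.1000, 0.1000, 0.5000, 0.2000, 0.1000], E[r] = 1.6000, γ^t·E[r] = 1.600000, running G = 1.600000
t=1: π = [0.1400, 0.1700, 0.3000, 0.1600, 0.2300], E[r] = 1.7300, γ^t·E[r] = 1.211000, running G = 2.811000
t=2: π = [0.1710, 0.1460, 0.2600, 0.1990, 0.2240], E[r] = 1.4890, γ^t·E[r] = 0.729610, running G = 3.540610
t=3: π = [0.1687, 0.1459, 0.2520, 0.2042, 0.2292], E[r] = 1.4602, γ^t·E[r] = 0.500849, running G = 4.041459

G = 4.0415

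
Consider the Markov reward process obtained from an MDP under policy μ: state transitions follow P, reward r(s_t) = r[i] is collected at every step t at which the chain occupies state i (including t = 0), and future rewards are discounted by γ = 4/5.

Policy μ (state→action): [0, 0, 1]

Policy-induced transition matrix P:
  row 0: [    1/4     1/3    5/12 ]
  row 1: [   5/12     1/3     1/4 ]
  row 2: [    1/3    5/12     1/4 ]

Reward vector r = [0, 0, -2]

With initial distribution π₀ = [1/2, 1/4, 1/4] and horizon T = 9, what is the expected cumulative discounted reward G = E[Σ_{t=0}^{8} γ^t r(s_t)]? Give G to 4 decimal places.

t=0: π = [0.5000, 0.2500, 0.2500], E[r] = -0.5000, γ^t·E[r] = -0.500000, running G = -0.500000
t=1: π = [0.3125, 0.3542, 0.3333], E[r] = -0.6667, γ^t·E[r] = -0.533333, running G = -1.033333
t=2: π = [0.3368, 0.3611, 0.3021], E[r] = -0.6042, γ^t·E[r] = -0.386667, running G = -1.420000
t=3: π = [0.3354, 0.3585, 0.3061], E[r] = -0.6123, γ^t·E[r] = -0.313481, running G = -1.733481
t=4: π = [0.3353, 0.3588, 0.3059], E[r] = -0.6118, γ^t·E[r] = -0.250588, running G = -1.984069
t=5: π = [0.3353, 0.3588, 0.3059], E[r] = -0.6118, γ^t·E[r] = -0.200460, running G = -2.184529
t=6: π = [0.3353, 0.3588, 0.3059], E[r] = -0.6118, γ^t·E[r] = -0.160371, running G = -2.344900
t=7: π = [0.3353, 0.3588, 0.3059], E[r] = -0.6118, γ^t·E[r] = -0.128296, running G = -2.473196
t=8: π = [0.3353, 0.3588, 0.3059], E[r] = -0.6118, γ^t·E[r] = -0.102637, running G = -2.575833

G = -2.5758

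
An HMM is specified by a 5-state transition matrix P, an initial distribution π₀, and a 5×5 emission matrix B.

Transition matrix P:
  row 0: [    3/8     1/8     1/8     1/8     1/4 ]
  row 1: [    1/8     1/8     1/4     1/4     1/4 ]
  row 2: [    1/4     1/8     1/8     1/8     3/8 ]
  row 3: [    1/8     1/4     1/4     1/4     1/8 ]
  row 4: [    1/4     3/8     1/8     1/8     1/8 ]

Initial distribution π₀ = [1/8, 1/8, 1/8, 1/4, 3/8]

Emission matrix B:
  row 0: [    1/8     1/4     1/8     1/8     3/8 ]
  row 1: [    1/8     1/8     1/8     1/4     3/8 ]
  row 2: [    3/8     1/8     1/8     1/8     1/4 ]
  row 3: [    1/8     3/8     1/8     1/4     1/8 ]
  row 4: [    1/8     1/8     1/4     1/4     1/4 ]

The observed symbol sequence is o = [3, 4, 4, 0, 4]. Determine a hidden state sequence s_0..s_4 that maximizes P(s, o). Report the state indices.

path = [4, 0, 0, 0, 0]

t=0: δ = [1.562e-02, 3.125e-02, 1.562e-02, 6.250e-02, 9.375e-02]  (obs o_0=3)
t=1: δ = [8.789e-03, 1.318e-02, 3.906e-03, 1.953e-03, 2.930e-03]  ψ = [4, 4, 3, 3, 4]  (obs o_1=4)
t=2: δ = [1.236e-03, 6.180e-04, 8.240e-04, 4.120e-04, 8.240e-04]  ψ = [0, 1, 1, 1, 1]  (obs o_2=4)
t=3: δ = [5.794e-05, 3.862e-05, 5.794e-05, 1.931e-05, 3.862e-05]  ψ = [0, 4, 0, 0, 0]  (obs o_3=0)
t=4: δ = [8.147e-06, 5.431e-06, 2.414e-06, 1.207e-06, 5.431e-06]  ψ = [0, 4, 1, 1, 2]  (obs o_4=4)
backtrack: best end state = 0; path = [4, 0, 0, 0, 0]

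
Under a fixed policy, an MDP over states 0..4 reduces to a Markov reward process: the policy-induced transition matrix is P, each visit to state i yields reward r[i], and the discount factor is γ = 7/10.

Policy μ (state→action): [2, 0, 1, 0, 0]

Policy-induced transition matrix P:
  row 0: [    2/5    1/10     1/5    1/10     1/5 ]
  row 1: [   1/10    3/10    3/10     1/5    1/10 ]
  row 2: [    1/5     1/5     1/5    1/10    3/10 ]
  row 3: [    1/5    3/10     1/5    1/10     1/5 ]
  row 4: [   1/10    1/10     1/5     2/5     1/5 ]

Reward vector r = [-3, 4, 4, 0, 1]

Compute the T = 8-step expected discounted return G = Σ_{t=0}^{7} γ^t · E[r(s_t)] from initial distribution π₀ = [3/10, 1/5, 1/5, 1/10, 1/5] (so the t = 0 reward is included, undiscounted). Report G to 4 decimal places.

t=0: π = [0.3000, 0.2000, 0.2000, 0.1000, 0.2000], E[r] = 0.9000, γ^t·E[r] = 0.900000, running G = 0.900000
t=1: π = [0.2200, 0.1800, 0.2200, 0.1800, 0.2000], E[r] = 1.1400, γ^t·E[r] = 0.798000, running G = 1.698000
t=2: π = [0.2060, 0.1940, 0.2180, 0.1780, 0.2040], E[r] = 1.2340, γ^t·E[r] = 0.604660, running G = 2.302660
t=3: π = [0.2014, 0.1962, 0.2194, 0.1806, 0.2024], E[r] = 1.2606, γ^t·E[r] = 0.432386, running G = 2.735046
t=4: π = [0.2004, 0.1973, 0.2196, 0.1803, 0.2023], E[r] = 1.2687, γ^t·E[r] = 0.304624, running G = 3.039670
t=5: π = [0.2001, 0.1975, 0.2197, 0.1804, 0.2022], E[r] = 1.2707, γ^t·E[r] = 0.213574, running G = 3.253245
t=6: π = [0.2001, 0.1976, 0.2197, 0.1804, 0.2022], E[r] = 1.2713, γ^t·E[r] = 0.149566, running G = 3.402810
t=7: π = [0.2000, 0.1976, 0.2198, 0.1804, 0.2022], E[r] = 1.2714, γ^t·E[r] = 0.104707, running G = 3.507518

G = 3.5075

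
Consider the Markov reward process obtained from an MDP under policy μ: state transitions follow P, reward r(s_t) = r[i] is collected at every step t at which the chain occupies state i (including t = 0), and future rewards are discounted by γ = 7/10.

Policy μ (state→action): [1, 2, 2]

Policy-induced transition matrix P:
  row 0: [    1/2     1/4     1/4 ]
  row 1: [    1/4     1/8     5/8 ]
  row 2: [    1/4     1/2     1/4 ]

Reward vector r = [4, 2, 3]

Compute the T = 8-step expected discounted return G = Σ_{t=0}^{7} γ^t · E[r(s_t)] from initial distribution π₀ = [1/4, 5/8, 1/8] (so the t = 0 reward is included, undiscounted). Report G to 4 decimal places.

t=0: π = [0.2500, 0.6250, 0.1250], E[r] = 2.6250, γ^t·E[r] = 2.625000, running G = 2.625000
t=1: π = [0.3125, 0.2031, 0.4844], E[r] = 3.1094, γ^t·E[r] = 2.176563, running G = 4.801563
t=2: π = [0.3281, 0.3457, 0.3262], E[r] = 2.9824, γ^t·E[r] = 1.461387, running G = 6.262949
t=3: π = [0.3320, 0.2883, 0.3796], E[r] = 3.0437, γ^t·E[r] = 1.043990, running G = 7.306939
t=4: π = [0.3330, 0.3089, 0.3581], E[r] = 3.0241, γ^t·E[r] = 0.726096, running G = 8.033035
t=5: π = [0.3333, 0.3009, 0.3658], E[r] = 3.0323, γ^t·E[r] = 0.509644, running G = 8.542678
t=6: π = [0.3333, 0.3038, 0.3628], E[r] = 3.0295, γ^t·E[r] = 0.356414, running G = 8.899093
t=7: π = [0.3333, 0.3027, 0.3639], E[r] = 3.0306, γ^t·E[r] = 0.249583, running G = 9.148675

G = 9.1487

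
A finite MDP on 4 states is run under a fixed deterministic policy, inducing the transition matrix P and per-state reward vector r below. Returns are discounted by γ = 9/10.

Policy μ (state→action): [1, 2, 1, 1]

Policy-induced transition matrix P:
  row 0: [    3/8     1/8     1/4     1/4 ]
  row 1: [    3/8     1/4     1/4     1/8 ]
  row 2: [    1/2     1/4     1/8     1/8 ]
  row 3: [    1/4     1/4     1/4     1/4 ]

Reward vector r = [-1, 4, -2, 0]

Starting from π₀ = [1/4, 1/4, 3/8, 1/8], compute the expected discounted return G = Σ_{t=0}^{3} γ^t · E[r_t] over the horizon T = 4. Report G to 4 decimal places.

t=0: π = [0.2500, 0.2500, 0.3750, 0.1250], E[r] = 0.0000, γ^t·E[r] = 0.000000, running G = 0.000000
t=1: π = [0.4063, 0.2188, 0.2031, 0.1719], E[r] = 0.0625, γ^t·E[r] = 0.056250, running G = 0.056250
t=2: π = [0.3789, 0.1992, 0.2246, 0.1973], E[r] = -0.0313, γ^t·E[r] = -0.025313, running G = 0.030938
t=3: π = [0.3784, 0.2026, 0.2219, 0.1970], E[r] = -0.0117, γ^t·E[r] = -0.008543, running G = 0.022395

G = 0.0224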